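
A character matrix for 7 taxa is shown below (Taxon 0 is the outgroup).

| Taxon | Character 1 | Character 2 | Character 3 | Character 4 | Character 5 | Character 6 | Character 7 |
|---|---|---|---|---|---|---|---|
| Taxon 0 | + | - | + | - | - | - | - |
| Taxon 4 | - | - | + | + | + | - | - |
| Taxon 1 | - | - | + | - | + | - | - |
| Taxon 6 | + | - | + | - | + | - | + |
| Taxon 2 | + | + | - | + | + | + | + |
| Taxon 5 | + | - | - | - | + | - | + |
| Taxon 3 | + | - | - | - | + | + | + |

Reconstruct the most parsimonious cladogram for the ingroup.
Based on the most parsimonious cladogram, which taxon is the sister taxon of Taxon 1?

Character polarity is set by the outgroup: the derived state is whichever differs from the outgroup's state, so for Character 1, Character 3 the derived state is '-', and for the remaining characters it is '+'.
Character 1 (derived state '-') is shared by Taxon 1 and Taxon 4 — a synapomorphy uniting that clade.
Character 2: derived state '+' in Taxon 2 only — an autapomorphy, so it tells us nothing about relationships among taxa.
Character 3 (derived state '-') is shared by Taxon 2, Taxon 3, and Taxon 5 — a synapomorphy uniting that clade.
Character 4 groups Taxon 2 and Taxon 4, which is incompatible with the clades supported by the remaining characters; treating it as convergent (homoplasy) costs fewer steps than any alternative tree.
Character 5 (derived state '+') is shared by all ingroup taxa — unites the whole ingroup.
Only Taxon 2 and Taxon 3 show the derived state '+' for Character 6, supporting them as a clade.
Only Taxon 2, Taxon 3, Taxon 5, and Taxon 6 show the derived state '+' for Character 7, supporting them as a clade.
Most parsimonious ingroup topology: (((Taxon 5,(Taxon 2,Taxon 3)),Taxon 6),(Taxon 1,Taxon 4)).
Taxon 1 and Taxon 4 form a cherry on this tree, so they are sister taxa.

Taxon 4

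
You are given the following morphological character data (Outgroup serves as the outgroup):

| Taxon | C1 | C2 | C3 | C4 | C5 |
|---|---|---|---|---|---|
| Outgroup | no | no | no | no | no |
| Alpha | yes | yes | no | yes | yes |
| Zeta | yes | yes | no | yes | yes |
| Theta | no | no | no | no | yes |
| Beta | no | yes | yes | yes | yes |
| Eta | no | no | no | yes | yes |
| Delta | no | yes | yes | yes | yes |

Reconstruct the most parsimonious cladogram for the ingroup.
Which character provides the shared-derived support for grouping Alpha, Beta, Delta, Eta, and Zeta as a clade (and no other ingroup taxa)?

C4

The outgroup has state 'no' for every character, so 'yes' is the derived state throughout.
C1 (derived state 'yes') is shared by Alpha and Zeta — a synapomorphy uniting that clade.
C2: derived state 'yes' in Alpha, Beta, Delta, and Zeta only — synapomorphy for {Alpha, Beta, Delta, Zeta}.
Only Beta and Delta show the derived state 'yes' for C3, supporting them as a clade.
C4 (derived state 'yes') is shared by Alpha, Beta, Delta, Eta, and Zeta — a synapomorphy uniting that clade.
C5 (derived state 'yes') is shared by all ingroup taxa — unites the whole ingroup.
Most parsimonious ingroup topology: ((((Alpha,Zeta),(Beta,Delta)),Eta),Theta).
The clade {Alpha, Beta, Delta, Eta, Zeta} is supported by C4: its derived state 'yes' occurs in exactly those taxa and in no other taxon (including the outgroup).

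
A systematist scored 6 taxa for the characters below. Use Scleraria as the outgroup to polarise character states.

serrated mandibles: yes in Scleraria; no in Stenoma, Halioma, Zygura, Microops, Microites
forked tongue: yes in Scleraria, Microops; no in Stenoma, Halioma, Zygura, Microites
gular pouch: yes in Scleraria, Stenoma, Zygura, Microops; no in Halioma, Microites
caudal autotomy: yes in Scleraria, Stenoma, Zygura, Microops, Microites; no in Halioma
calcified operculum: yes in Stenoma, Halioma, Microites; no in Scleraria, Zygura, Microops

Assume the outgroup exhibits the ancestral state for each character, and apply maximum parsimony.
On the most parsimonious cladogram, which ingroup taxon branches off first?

Character polarity is set by the outgroup: the derived state is whichever differs from the outgroup's state, so for serrated mandibles, forked tongue, gular pouch, caudal autotomy the derived state is 'no', and for the remaining characters it is 'yes'.
serrated mandibles (derived state 'no') is shared by all ingroup taxa — unites the whole ingroup.
Only Halioma, Microites, Stenoma, and Zygura show the derived state 'no' for forked tongue, supporting them as a clade.
gular pouch (derived state 'no') is shared by Halioma and Microites — a synapomorphy uniting that clade.
caudal autotomy (derived state 'no') is unique to Halioma (autapomorphy; uninformative for grouping).
Only Halioma, Microites, and Stenoma show the derived state 'yes' for calcified operculum, supporting them as a clade.
Most parsimonious ingroup topology: (((Stenoma,(Halioma,Microites)),Zygura),Microops).
Microops is sister to the clade containing all other ingroup taxa, so it is the earliest-diverging (most basal) ingroup lineage.

Microops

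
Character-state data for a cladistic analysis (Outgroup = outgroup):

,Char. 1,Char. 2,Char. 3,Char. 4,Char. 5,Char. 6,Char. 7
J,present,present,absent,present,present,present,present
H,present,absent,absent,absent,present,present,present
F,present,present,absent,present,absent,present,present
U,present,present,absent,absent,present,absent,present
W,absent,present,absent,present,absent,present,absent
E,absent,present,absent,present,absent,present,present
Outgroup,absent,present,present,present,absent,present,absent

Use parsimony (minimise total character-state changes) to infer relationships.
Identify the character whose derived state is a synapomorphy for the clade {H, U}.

Char. 4

Character polarity is set by the outgroup: the derived state is whichever differs from the outgroup's state, so for Char. 2, Char. 3, Char. 4, Char. 6 the derived state is 'absent', and for the remaining characters it is 'present'.
Char. 1: derived state 'present' in F, H, J, and U only — synapomorphy for {F, H, J, U}.
Char. 2 (derived state 'absent') is unique to H (autapomorphy; uninformative for grouping).
Char. 3 (derived state 'absent') is shared by all ingroup taxa — unites the whole ingroup.
Char. 4: derived state 'absent' in H and U only — synapomorphy for {H, U}.
Only H, J, and U show the derived state 'present' for Char. 5, supporting them as a clade.
Char. 6: derived state 'absent' in U only — an autapomorphy, so it tells us nothing about relationships among taxa.
Char. 7 (derived state 'present') is shared by E, F, H, J, and U — a synapomorphy uniting that clade.
Most parsimonious ingroup topology: ((E,((J,(H,U)),F)),W).
The clade {H, U} is supported by Char. 4: its derived state 'absent' occurs in exactly those taxa and in no other taxon (including the outgroup).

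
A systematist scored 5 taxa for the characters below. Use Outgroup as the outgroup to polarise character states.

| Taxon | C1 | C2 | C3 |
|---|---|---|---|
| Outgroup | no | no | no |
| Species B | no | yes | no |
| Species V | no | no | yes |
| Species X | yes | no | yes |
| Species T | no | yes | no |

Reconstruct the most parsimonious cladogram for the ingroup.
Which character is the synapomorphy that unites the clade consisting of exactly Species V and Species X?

C3

The outgroup has state 'no' for every character, so 'yes' is the derived state throughout.
C1 (derived state 'yes') is unique to Species X (autapomorphy; uninformative for grouping).
C2: derived state 'yes' in Species B and Species T only — synapomorphy for {Species B, Species T}.
C3: derived state 'yes' in Species V and Species X only — synapomorphy for {Species V, Species X}.
Most parsimonious ingroup topology: ((Species V,Species X),(Species T,Species B)).
The clade {Species V, Species X} is supported by C3: its derived state 'yes' occurs in exactly those taxa and in no other taxon (including the outgroup).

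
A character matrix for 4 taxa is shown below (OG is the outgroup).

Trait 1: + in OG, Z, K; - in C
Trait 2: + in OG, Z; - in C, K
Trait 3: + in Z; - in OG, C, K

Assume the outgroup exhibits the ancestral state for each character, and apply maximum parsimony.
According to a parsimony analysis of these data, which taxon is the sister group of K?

C

Character polarity is set by the outgroup: the derived state is whichever differs from the outgroup's state, so for Trait 1, Trait 2 the derived state is '-', and for the remaining characters it is '+'.
Trait 1 (derived state '-') is unique to C (autapomorphy; uninformative for grouping).
Trait 2: derived state '-' in C and K only — synapomorphy for {C, K}.
Trait 3: derived state '+' in Z only — an autapomorphy, so it tells us nothing about relationships among taxa.
Most parsimonious ingroup topology: (Z,(C,K)).
K and C form a cherry on this tree, so they are sister taxa.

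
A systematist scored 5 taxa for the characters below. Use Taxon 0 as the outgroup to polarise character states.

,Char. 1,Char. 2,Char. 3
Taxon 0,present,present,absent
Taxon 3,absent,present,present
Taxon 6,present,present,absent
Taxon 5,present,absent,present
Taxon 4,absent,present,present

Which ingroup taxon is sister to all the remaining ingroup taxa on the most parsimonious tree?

Character polarity is set by the outgroup: the derived state is whichever differs from the outgroup's state, so for Char. 1, Char. 2 the derived state is 'absent', and for the remaining characters it is 'present'.
Char. 1 (derived state 'absent') is shared by Taxon 3 and Taxon 4 — a synapomorphy uniting that clade.
Char. 2: derived state 'absent' in Taxon 5 only — an autapomorphy, so it tells us nothing about relationships among taxa.
Char. 3: derived state 'present' in Taxon 3, Taxon 4, and Taxon 5 only — synapomorphy for {Taxon 3, Taxon 4, Taxon 5}.
Most parsimonious ingroup topology: (((Taxon 3,Taxon 4),Taxon 5),Taxon 6).
Taxon 6 is sister to the clade containing all other ingroup taxa, so it is the earliest-diverging (most basal) ingroup lineage.

Taxon 6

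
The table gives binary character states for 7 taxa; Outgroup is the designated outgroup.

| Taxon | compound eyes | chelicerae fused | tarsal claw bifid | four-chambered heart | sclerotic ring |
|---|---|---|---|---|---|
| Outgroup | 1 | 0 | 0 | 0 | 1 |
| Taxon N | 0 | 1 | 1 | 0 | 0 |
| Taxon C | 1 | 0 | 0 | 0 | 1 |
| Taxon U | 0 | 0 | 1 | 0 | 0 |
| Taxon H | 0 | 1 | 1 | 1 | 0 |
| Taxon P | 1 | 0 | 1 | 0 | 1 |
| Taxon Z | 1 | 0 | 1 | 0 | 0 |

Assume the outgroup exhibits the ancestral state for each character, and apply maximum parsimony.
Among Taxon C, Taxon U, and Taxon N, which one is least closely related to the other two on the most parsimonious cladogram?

Taxon C

Character polarity is set by the outgroup: the derived state is whichever differs from the outgroup's state, so for compound eyes, sclerotic ring the derived state is '0', and for the remaining characters it is '1'.
compound eyes: derived state '0' in Taxon H, Taxon N, and Taxon U only — synapomorphy for {Taxon H, Taxon N, Taxon U}.
Only Taxon H and Taxon N show the derived state '1' for chelicerae fused, supporting them as a clade.
tarsal claw bifid: derived state '1' in Taxon H, Taxon N, Taxon P, Taxon U, and Taxon Z only — synapomorphy for {Taxon H, Taxon N, Taxon P, Taxon U, Taxon Z}.
four-chambered heart (derived state '1') is unique to Taxon H (autapomorphy; uninformative for grouping).
sclerotic ring: derived state '0' in Taxon H, Taxon N, Taxon U, and Taxon Z only — synapomorphy for {Taxon H, Taxon N, Taxon U, Taxon Z}.
Most parsimonious ingroup topology: (((((Taxon N,Taxon H),Taxon U),Taxon Z),Taxon P),Taxon C).
Taxon N and Taxon U share a more recent common ancestor with each other than either does with Taxon C, so Taxon C is the least closely related of the three.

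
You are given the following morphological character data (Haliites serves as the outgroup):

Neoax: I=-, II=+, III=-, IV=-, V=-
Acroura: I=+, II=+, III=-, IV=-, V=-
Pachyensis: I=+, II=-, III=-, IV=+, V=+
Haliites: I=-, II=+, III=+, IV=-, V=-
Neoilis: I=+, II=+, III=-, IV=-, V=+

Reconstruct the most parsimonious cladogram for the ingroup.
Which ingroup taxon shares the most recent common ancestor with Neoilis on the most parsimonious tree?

Character polarity is set by the outgroup: the derived state is whichever differs from the outgroup's state, so for II, III the derived state is '-', and for the remaining characters it is '+'.
I (derived state '+') is shared by Acroura, Neoilis, and Pachyensis — a synapomorphy uniting that clade.
II: derived state '-' in Pachyensis only — an autapomorphy, so it tells us nothing about relationships among taxa.
III (derived state '-') is shared by all ingroup taxa — unites the whole ingroup.
IV: derived state '+' in Pachyensis only — an autapomorphy, so it tells us nothing about relationships among taxa.
Only Neoilis and Pachyensis show the derived state '+' for V, supporting them as a clade.
Most parsimonious ingroup topology: (((Pachyensis,Neoilis),Acroura),Neoax).
Neoilis and Pachyensis form a cherry on this tree, so they are sister taxa.

Pachyensis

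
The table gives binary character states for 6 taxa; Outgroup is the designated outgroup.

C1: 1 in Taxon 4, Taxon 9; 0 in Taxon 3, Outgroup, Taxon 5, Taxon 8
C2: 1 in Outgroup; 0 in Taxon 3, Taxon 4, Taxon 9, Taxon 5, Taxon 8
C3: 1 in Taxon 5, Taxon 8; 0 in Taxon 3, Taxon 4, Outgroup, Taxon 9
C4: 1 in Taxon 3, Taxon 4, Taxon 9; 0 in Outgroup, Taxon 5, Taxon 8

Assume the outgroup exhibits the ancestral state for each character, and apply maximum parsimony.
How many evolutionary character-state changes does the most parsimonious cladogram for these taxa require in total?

4

Character polarity is set by the outgroup: the derived state is whichever differs from the outgroup's state, so for C2 the derived state is '0', and for the remaining characters it is '1'.
C1: derived state '1' in Taxon 4 and Taxon 9 only — synapomorphy for {Taxon 4, Taxon 9}.
All ingroup taxa share the derived state '0' for C2; it defines the ingroup but does not resolve relationships within it.
Only Taxon 5 and Taxon 8 show the derived state '1' for C3, supporting them as a clade.
C4: derived state '1' in Taxon 3, Taxon 4, and Taxon 9 only — synapomorphy for {Taxon 3, Taxon 4, Taxon 9}.
Most parsimonious ingroup topology: (((Taxon 9,Taxon 4),Taxon 3),(Taxon 8,Taxon 5)).
Changes per character on this tree: C1: 1; C2: 1; C3: 1; C4: 1.
Total = 4.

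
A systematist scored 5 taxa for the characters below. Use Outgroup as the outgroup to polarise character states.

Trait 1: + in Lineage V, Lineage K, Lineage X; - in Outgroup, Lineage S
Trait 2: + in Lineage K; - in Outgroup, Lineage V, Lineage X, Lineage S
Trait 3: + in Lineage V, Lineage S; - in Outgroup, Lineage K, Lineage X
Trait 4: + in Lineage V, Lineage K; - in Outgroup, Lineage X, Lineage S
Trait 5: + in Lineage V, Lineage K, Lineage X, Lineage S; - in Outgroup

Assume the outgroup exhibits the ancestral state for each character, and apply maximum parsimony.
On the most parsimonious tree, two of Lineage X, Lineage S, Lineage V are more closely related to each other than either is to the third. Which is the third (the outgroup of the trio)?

The outgroup has state '-' for every character, so '+' is the derived state throughout.
Only Lineage K, Lineage V, and Lineage X show the derived state '+' for Trait 1, supporting them as a clade.
Trait 2: derived state '+' in Lineage K only — an autapomorphy, so it tells us nothing about relationships among taxa.
Trait 3 groups Lineage S and Lineage V, which is incompatible with the clades supported by the remaining characters; treating it as convergent (homoplasy) costs fewer steps than any alternative tree.
Only Lineage K and Lineage V show the derived state '+' for Trait 4, supporting them as a clade.
All ingroup taxa share the derived state '+' for Trait 5; it defines the ingroup but does not resolve relationships within it.
Most parsimonious ingroup topology: (((Lineage V,Lineage K),Lineage X),Lineage S).
Lineage X and Lineage V share a more recent common ancestor with each other than either does with Lineage S, so Lineage S is the least closely related of the three.

Lineage S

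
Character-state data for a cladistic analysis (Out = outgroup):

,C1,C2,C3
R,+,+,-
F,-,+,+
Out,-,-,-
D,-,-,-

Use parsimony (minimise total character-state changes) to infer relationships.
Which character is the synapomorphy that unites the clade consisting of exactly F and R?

C2

The outgroup has state '-' for every character, so '+' is the derived state throughout.
C1: derived state '+' in R only — an autapomorphy, so it tells us nothing about relationships among taxa.
C2 (derived state '+') is shared by F and R — a synapomorphy uniting that clade.
C3 (derived state '+') is unique to F (autapomorphy; uninformative for grouping).
Most parsimonious ingroup topology: ((F,R),D).
The clade {F, R} is supported by C2: its derived state '+' occurs in exactly those taxa and in no other taxon (including the outgroup).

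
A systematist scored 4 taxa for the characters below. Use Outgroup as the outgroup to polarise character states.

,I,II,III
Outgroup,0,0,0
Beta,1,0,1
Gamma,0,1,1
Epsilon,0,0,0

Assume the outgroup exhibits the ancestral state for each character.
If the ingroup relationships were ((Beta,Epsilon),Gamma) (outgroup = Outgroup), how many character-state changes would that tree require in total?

4

Map each character onto ((Beta,Epsilon),Gamma) (rooted by Outgroup) and count the minimum state changes it requires (Fitch parsimony):
I: 1; II: 1; III: 2.
Total tree length = 4.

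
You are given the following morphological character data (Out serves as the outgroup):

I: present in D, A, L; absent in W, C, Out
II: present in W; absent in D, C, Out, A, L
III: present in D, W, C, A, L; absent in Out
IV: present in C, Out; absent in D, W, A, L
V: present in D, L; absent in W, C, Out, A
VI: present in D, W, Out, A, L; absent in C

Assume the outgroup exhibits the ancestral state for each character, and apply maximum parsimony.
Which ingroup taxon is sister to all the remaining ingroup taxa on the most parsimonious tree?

C

Character polarity is set by the outgroup: the derived state is whichever differs from the outgroup's state, so for IV, VI the derived state is 'absent', and for the remaining characters it is 'present'.
I (derived state 'present') is shared by A, D, and L — a synapomorphy uniting that clade.
II (derived state 'present') is unique to W (autapomorphy; uninformative for grouping).
III (derived state 'present') is shared by all ingroup taxa — unites the whole ingroup.
IV: derived state 'absent' in A, D, L, and W only — synapomorphy for {A, D, L, W}.
V (derived state 'present') is shared by D and L — a synapomorphy uniting that clade.
VI: derived state 'absent' in C only — an autapomorphy, so it tells us nothing about relationships among taxa.
Most parsimonious ingroup topology: ((((D,L),A),W),C).
C is sister to the clade containing all other ingroup taxa, so it is the earliest-diverging (most basal) ingroup lineage.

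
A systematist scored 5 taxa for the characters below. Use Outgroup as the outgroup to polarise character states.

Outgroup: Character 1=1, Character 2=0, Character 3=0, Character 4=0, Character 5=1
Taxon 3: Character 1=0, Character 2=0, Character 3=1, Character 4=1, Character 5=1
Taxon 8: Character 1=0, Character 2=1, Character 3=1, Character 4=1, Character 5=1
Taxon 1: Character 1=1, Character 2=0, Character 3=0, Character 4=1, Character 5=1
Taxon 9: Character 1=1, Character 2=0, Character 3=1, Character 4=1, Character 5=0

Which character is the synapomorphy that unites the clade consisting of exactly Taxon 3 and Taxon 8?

Character 1

Character polarity is set by the outgroup: the derived state is whichever differs from the outgroup's state, so for Character 1, Character 5 the derived state is '0', and for the remaining characters it is '1'.
Character 1 (derived state '0') is shared by Taxon 3 and Taxon 8 — a synapomorphy uniting that clade.
Character 2: derived state '1' in Taxon 8 only — an autapomorphy, so it tells us nothing about relationships among taxa.
Character 3 (derived state '1') is shared by Taxon 3, Taxon 8, and Taxon 9 — a synapomorphy uniting that clade.
All ingroup taxa share the derived state '1' for Character 4; it defines the ingroup but does not resolve relationships within it.
Character 5 (derived state '0') is unique to Taxon 9 (autapomorphy; uninformative for grouping).
Most parsimonious ingroup topology: ((Taxon 9,(Taxon 3,Taxon 8)),Taxon 1).
The clade {Taxon 3, Taxon 8} is supported by Character 1: its derived state '0' occurs in exactly those taxa and in no other taxon (including the outgroup).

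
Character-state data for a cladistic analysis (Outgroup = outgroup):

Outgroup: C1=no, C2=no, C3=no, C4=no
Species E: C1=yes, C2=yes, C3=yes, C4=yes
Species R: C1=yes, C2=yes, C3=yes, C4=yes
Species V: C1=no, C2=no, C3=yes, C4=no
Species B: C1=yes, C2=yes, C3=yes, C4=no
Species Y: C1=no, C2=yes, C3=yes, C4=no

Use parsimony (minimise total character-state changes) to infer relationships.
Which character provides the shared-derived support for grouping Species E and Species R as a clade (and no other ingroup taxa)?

C4

The outgroup has state 'no' for every character, so 'yes' is the derived state throughout.
Only Species B, Species E, and Species R show the derived state 'yes' for C1, supporting them as a clade.
C2 (derived state 'yes') is shared by Species B, Species E, Species R, and Species Y — a synapomorphy uniting that clade.
All ingroup taxa share the derived state 'yes' for C3; it defines the ingroup but does not resolve relationships within it.
Only Species E and Species R show the derived state 'yes' for C4, supporting them as a clade.
Most parsimonious ingroup topology: ((((Species E,Species R),Species B),Species Y),Species V).
The clade {Species E, Species R} is supported by C4: its derived state 'yes' occurs in exactly those taxa and in no other taxon (including the outgroup).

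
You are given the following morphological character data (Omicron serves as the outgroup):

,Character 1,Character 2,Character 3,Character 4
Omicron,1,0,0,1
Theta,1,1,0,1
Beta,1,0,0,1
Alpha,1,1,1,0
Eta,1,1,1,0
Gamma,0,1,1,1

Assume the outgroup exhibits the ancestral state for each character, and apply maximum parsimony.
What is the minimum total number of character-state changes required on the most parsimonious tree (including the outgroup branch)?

4

Character polarity is set by the outgroup: the derived state is whichever differs from the outgroup's state, so for Character 1, Character 4 the derived state is '0', and for the remaining characters it is '1'.
Character 1: derived state '0' in Gamma only — an autapomorphy, so it tells us nothing about relationships among taxa.
Character 2 (derived state '1') is shared by Alpha, Eta, Gamma, and Theta — a synapomorphy uniting that clade.
Character 3 (derived state '1') is shared by Alpha, Eta, and Gamma — a synapomorphy uniting that clade.
Only Alpha and Eta show the derived state '0' for Character 4, supporting them as a clade.
Most parsimonious ingroup topology: ((Theta,((Alpha,Eta),Gamma)),Beta).
Changes per character on this tree: Character 1: 1; Character 2: 1; Character 3: 1; Character 4: 1.
Total = 4.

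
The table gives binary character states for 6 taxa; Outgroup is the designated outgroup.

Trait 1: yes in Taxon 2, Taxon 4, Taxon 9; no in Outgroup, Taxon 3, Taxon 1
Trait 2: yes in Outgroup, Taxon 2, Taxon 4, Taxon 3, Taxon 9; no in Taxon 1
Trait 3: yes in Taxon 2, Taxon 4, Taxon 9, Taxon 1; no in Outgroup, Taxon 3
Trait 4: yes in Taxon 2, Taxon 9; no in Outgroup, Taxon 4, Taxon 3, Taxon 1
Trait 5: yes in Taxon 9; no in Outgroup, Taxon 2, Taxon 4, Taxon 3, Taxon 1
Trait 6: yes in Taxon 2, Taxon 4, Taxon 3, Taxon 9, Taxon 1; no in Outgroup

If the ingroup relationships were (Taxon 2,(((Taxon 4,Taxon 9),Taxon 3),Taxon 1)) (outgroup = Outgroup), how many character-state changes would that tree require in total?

Map each character onto (Taxon 2,(((Taxon 4,Taxon 9),Taxon 3),Taxon 1)) (rooted by Outgroup) and count the minimum state changes it requires (Fitch parsimony):
Trait 1: 2; Trait 2: 1; Trait 3: 2; Trait 4: 2; Trait 5: 1; Trait 6: 1.
Total tree length = 9.

9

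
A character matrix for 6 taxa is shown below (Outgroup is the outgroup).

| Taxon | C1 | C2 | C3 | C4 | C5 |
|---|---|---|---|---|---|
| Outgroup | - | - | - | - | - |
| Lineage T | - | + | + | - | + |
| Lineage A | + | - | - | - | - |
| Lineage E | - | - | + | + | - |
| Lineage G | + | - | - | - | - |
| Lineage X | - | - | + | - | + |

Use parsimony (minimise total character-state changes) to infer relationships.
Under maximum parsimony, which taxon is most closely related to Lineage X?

The outgroup has state '-' for every character, so '+' is the derived state throughout.
Only Lineage A and Lineage G show the derived state '+' for C1, supporting them as a clade.
C2 (derived state '+') is unique to Lineage T (autapomorphy; uninformative for grouping).
C3 (derived state '+') is shared by Lineage E, Lineage T, and Lineage X — a synapomorphy uniting that clade.
C4 (derived state '+') is unique to Lineage E (autapomorphy; uninformative for grouping).
Only Lineage T and Lineage X show the derived state '+' for C5, supporting them as a clade.
Most parsimonious ingroup topology: (((Lineage T,Lineage X),Lineage E),(Lineage A,Lineage G)).
Lineage X and Lineage T form a cherry on this tree, so they are sister taxa.

Lineage T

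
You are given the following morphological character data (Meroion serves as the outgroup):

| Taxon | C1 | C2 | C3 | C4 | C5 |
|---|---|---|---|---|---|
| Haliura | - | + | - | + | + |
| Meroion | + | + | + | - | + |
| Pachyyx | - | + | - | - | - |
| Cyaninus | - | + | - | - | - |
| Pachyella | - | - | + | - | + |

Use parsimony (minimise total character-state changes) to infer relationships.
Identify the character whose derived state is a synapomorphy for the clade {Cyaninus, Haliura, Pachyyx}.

Character polarity is set by the outgroup: the derived state is whichever differs from the outgroup's state, so for C1, C2, C3, C5 the derived state is '-', and for the remaining characters it is '+'.
C1 (derived state '-') is shared by all ingroup taxa — unites the whole ingroup.
C2: derived state '-' in Pachyella only — an autapomorphy, so it tells us nothing about relationships among taxa.
C3 (derived state '-') is shared by Cyaninus, Haliura, and Pachyyx — a synapomorphy uniting that clade.
C4 (derived state '+') is unique to Haliura (autapomorphy; uninformative for grouping).
C5: derived state '-' in Cyaninus and Pachyyx only — synapomorphy for {Cyaninus, Pachyyx}.
Most parsimonious ingroup topology: (((Cyaninus,Pachyyx),Haliura),Pachyella).
The clade {Cyaninus, Haliura, Pachyyx} is supported by C3: its derived state '-' occurs in exactly those taxa and in no other taxon (including the outgroup).

C3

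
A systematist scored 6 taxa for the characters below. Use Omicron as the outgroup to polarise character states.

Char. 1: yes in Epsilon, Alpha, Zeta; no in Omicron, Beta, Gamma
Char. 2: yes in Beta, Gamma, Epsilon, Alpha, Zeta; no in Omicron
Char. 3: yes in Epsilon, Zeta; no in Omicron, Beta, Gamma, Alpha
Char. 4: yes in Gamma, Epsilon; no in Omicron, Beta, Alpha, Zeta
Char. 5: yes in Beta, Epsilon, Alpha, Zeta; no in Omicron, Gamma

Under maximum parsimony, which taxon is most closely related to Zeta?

The outgroup has state 'no' for every character, so 'yes' is the derived state throughout.
Only Alpha, Epsilon, and Zeta show the derived state 'yes' for Char. 1, supporting them as a clade.
All ingroup taxa share the derived state 'yes' for Char. 2; it defines the ingroup but does not resolve relationships within it.
Char. 3 (derived state 'yes') is shared by Epsilon and Zeta — a synapomorphy uniting that clade.
Char. 4 groups Epsilon and Gamma, which is incompatible with the clades supported by the remaining characters; treating it as convergent (homoplasy) costs fewer steps than any alternative tree.
Char. 5 (derived state 'yes') is shared by Alpha, Beta, Epsilon, and Zeta — a synapomorphy uniting that clade.
Most parsimonious ingroup topology: ((Beta,((Epsilon,Zeta),Alpha)),Gamma).
Zeta and Epsilon form a cherry on this tree, so they are sister taxa.

Epsilon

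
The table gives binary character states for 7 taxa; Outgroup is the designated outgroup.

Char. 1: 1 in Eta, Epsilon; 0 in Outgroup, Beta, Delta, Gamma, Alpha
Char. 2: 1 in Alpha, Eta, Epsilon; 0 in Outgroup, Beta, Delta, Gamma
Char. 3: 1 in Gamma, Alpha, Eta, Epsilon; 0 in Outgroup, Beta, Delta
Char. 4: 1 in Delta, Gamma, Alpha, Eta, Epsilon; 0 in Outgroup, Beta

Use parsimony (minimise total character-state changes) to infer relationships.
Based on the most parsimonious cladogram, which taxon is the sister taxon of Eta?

The outgroup has state '0' for every character, so '1' is the derived state throughout.
Only Epsilon and Eta show the derived state '1' for Char. 1, supporting them as a clade.
Only Alpha, Epsilon, and Eta show the derived state '1' for Char. 2, supporting them as a clade.
Char. 3: derived state '1' in Alpha, Epsilon, Eta, and Gamma only — synapomorphy for {Alpha, Epsilon, Eta, Gamma}.
Only Alpha, Delta, Epsilon, Eta, and Gamma show the derived state '1' for Char. 4, supporting them as a clade.
Most parsimonious ingroup topology: (Beta,(Delta,(Gamma,(Alpha,(Eta,Epsilon))))).
Eta and Epsilon form a cherry on this tree, so they are sister taxa.

Epsilon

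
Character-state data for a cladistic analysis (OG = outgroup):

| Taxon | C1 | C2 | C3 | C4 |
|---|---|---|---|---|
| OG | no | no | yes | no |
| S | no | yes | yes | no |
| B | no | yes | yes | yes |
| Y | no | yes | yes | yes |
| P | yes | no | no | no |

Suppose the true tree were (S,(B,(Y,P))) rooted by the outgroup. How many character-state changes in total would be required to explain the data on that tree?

6

Map each character onto (S,(B,(Y,P))) (rooted by OG) and count the minimum state changes it requires (Fitch parsimony):
C1: 1; C2: 2; C3: 1; C4: 2.
Total tree length = 6.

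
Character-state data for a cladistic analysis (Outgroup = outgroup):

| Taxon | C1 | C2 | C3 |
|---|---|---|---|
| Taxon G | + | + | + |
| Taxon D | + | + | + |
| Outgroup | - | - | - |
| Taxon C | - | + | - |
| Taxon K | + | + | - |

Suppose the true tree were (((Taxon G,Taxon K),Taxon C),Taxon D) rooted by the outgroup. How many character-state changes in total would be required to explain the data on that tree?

5

Map each character onto (((Taxon G,Taxon K),Taxon C),Taxon D) (rooted by Outgroup) and count the minimum state changes it requires (Fitch parsimony):
C1: 2; C2: 1; C3: 2.
Total tree length = 5.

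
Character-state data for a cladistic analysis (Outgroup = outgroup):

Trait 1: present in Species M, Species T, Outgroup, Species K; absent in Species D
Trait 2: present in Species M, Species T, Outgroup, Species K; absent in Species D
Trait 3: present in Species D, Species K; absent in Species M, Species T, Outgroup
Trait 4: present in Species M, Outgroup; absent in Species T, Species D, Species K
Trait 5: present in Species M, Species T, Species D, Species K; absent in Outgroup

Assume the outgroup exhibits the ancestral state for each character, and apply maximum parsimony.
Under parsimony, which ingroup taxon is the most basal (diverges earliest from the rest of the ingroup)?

Species M

Character polarity is set by the outgroup: the derived state is whichever differs from the outgroup's state, so for Trait 1, Trait 2, Trait 4 the derived state is 'absent', and for the remaining characters it is 'present'.
Trait 1 (derived state 'absent') is unique to Species D (autapomorphy; uninformative for grouping).
Trait 2: derived state 'absent' in Species D only — an autapomorphy, so it tells us nothing about relationships among taxa.
Trait 3 (derived state 'present') is shared by Species D and Species K — a synapomorphy uniting that clade.
Trait 4: derived state 'absent' in Species D, Species K, and Species T only — synapomorphy for {Species D, Species K, Species T}.
All ingroup taxa share the derived state 'present' for Trait 5; it defines the ingroup but does not resolve relationships within it.
Most parsimonious ingroup topology: (((Species K,Species D),Species T),Species M).
Species M is sister to the clade containing all other ingroup taxa, so it is the earliest-diverging (most basal) ingroup lineage.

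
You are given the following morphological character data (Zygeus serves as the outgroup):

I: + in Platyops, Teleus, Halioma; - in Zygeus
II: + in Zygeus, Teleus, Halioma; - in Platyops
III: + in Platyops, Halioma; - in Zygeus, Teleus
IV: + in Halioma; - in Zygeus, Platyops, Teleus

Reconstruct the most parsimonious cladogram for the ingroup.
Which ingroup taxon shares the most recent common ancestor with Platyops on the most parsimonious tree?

Halioma

Character polarity is set by the outgroup: the derived state is whichever differs from the outgroup's state, so for II the derived state is '-', and for the remaining characters it is '+'.
All ingroup taxa share the derived state '+' for I; it defines the ingroup but does not resolve relationships within it.
II: derived state '-' in Platyops only — an autapomorphy, so it tells us nothing about relationships among taxa.
Only Halioma and Platyops show the derived state '+' for III, supporting them as a clade.
IV (derived state '+') is unique to Halioma (autapomorphy; uninformative for grouping).
Most parsimonious ingroup topology: ((Platyops,Halioma),Teleus).
Platyops and Halioma form a cherry on this tree, so they are sister taxa.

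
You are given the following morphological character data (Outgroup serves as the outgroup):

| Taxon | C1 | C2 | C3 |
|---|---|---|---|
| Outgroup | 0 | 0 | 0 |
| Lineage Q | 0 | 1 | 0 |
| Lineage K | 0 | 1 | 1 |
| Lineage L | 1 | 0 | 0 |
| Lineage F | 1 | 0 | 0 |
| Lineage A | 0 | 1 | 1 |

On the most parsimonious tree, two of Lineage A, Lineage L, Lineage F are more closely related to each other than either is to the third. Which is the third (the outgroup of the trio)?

The outgroup has state '0' for every character, so '1' is the derived state throughout.
C1: derived state '1' in Lineage F and Lineage L only — synapomorphy for {Lineage F, Lineage L}.
C2 (derived state '1') is shared by Lineage A, Lineage K, and Lineage Q — a synapomorphy uniting that clade.
C3 (derived state '1') is shared by Lineage A and Lineage K — a synapomorphy uniting that clade.
Most parsimonious ingroup topology: ((Lineage Q,(Lineage K,Lineage A)),(Lineage L,Lineage F)).
Lineage F and Lineage L share a more recent common ancestor with each other than either does with Lineage A, so Lineage A is the least closely related of the three.

Lineage A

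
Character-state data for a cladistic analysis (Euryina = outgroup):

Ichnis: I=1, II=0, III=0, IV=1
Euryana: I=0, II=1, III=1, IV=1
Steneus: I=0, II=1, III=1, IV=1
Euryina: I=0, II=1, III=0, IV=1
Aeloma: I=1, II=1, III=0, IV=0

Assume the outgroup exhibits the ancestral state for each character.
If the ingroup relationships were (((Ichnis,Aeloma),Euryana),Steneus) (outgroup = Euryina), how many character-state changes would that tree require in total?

Map each character onto (((Ichnis,Aeloma),Euryana),Steneus) (rooted by Euryina) and count the minimum state changes it requires (Fitch parsimony):
I: 1; II: 1; III: 2; IV: 1.
Total tree length = 5.

5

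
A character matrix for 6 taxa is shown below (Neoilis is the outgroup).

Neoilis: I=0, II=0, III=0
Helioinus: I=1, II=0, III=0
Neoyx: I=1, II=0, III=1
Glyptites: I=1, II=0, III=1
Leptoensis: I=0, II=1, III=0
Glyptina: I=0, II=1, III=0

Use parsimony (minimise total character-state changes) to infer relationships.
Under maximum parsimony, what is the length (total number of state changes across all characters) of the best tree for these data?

The outgroup has state '0' for every character, so '1' is the derived state throughout.
Only Glyptites, Helioinus, and Neoyx show the derived state '1' for I, supporting them as a clade.
II: derived state '1' in Glyptina and Leptoensis only — synapomorphy for {Glyptina, Leptoensis}.
III: derived state '1' in Glyptites and Neoyx only — synapomorphy for {Glyptites, Neoyx}.
Most parsimonious ingroup topology: ((Helioinus,(Neoyx,Glyptites)),(Leptoensis,Glyptina)).
Changes per character on this tree: I: 1; II: 1; III: 1.
Total = 3.

3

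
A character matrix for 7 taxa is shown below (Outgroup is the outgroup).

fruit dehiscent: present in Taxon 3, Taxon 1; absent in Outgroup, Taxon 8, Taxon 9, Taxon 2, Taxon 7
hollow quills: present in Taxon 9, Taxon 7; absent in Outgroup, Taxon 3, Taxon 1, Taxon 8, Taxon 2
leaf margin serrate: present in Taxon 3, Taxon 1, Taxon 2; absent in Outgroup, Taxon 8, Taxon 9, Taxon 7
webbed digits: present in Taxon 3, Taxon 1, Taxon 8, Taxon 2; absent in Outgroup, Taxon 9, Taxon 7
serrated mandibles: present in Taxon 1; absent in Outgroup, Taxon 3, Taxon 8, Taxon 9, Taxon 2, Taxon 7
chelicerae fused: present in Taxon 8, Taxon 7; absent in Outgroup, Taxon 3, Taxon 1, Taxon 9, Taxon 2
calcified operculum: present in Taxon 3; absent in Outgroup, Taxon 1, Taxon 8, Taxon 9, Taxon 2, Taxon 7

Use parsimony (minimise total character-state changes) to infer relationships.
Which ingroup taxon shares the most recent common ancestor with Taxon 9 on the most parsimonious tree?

Taxon 7

The outgroup has state 'absent' for every character, so 'present' is the derived state throughout.
fruit dehiscent: derived state 'present' in Taxon 1 and Taxon 3 only — synapomorphy for {Taxon 1, Taxon 3}.
hollow quills (derived state 'present') is shared by Taxon 7 and Taxon 9 — a synapomorphy uniting that clade.
leaf margin serrate (derived state 'present') is shared by Taxon 1, Taxon 2, and Taxon 3 — a synapomorphy uniting that clade.
Only Taxon 1, Taxon 2, Taxon 3, and Taxon 8 show the derived state 'present' for webbed digits, supporting them as a clade.
serrated mandibles: derived state 'present' in Taxon 1 only — an autapomorphy, so it tells us nothing about relationships among taxa.
chelicerae fused groups Taxon 7 and Taxon 8, which is incompatible with the clades supported by the remaining characters; treating it as convergent (homoplasy) costs fewer steps than any alternative tree.
calcified operculum (derived state 'present') is unique to Taxon 3 (autapomorphy; uninformative for grouping).
Most parsimonious ingroup topology: ((((Taxon 3,Taxon 1),Taxon 2),Taxon 8),(Taxon 9,Taxon 7)).
Taxon 9 and Taxon 7 form a cherry on this tree, so they are sister taxa.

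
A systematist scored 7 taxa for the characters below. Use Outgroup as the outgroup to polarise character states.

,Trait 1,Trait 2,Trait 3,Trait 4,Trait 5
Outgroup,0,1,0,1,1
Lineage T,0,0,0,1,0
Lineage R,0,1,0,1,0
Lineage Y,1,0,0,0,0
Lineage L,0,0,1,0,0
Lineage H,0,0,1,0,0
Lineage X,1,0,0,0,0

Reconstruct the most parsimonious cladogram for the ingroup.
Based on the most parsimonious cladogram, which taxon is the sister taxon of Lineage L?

Lineage H

Character polarity is set by the outgroup: the derived state is whichever differs from the outgroup's state, so for Trait 2, Trait 4, Trait 5 the derived state is '0', and for the remaining characters it is '1'.
Only Lineage X and Lineage Y show the derived state '1' for Trait 1, supporting them as a clade.
Only Lineage H, Lineage L, Lineage T, Lineage X, and Lineage Y show the derived state '0' for Trait 2, supporting them as a clade.
Trait 3 (derived state '1') is shared by Lineage H and Lineage L — a synapomorphy uniting that clade.
Only Lineage H, Lineage L, Lineage X, and Lineage Y show the derived state '0' for Trait 4, supporting them as a clade.
Trait 5 (derived state '0') is shared by all ingroup taxa — unites the whole ingroup.
Most parsimonious ingroup topology: ((Lineage T,((Lineage Y,Lineage X),(Lineage L,Lineage H))),Lineage R).
Lineage L and Lineage H form a cherry on this tree, so they are sister taxa.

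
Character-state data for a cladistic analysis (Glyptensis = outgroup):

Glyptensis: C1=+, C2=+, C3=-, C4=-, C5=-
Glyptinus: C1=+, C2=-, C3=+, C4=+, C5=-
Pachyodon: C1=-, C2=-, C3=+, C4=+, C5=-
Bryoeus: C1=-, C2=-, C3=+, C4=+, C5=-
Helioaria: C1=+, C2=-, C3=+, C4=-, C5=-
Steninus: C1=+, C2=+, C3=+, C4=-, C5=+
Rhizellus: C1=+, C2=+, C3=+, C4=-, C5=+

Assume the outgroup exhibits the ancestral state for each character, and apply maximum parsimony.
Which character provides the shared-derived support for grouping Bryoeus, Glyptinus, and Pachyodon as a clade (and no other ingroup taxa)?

C4

Character polarity is set by the outgroup: the derived state is whichever differs from the outgroup's state, so for C1, C2 the derived state is '-', and for the remaining characters it is '+'.
Only Bryoeus and Pachyodon show the derived state '-' for C1, supporting them as a clade.
C2: derived state '-' in Bryoeus, Glyptinus, Helioaria, and Pachyodon only — synapomorphy for {Bryoeus, Glyptinus, Helioaria, Pachyodon}.
All ingroup taxa share the derived state '+' for C3; it defines the ingroup but does not resolve relationships within it.
Only Bryoeus, Glyptinus, and Pachyodon show the derived state '+' for C4, supporting them as a clade.
C5 (derived state '+') is shared by Rhizellus and Steninus — a synapomorphy uniting that clade.
Most parsimonious ingroup topology: (((Glyptinus,(Pachyodon,Bryoeus)),Helioaria),(Steninus,Rhizellus)).
The clade {Bryoeus, Glyptinus, Pachyodon} is supported by C4: its derived state '+' occurs in exactly those taxa and in no other taxon (including the outgroup).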